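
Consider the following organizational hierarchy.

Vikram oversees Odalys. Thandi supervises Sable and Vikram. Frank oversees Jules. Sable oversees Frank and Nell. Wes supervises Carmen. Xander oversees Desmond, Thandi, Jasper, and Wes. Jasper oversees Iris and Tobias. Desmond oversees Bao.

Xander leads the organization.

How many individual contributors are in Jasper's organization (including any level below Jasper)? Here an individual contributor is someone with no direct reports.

2

The people in Jasper's organization with no one reporting to them are Iris, Tobias. That is 2.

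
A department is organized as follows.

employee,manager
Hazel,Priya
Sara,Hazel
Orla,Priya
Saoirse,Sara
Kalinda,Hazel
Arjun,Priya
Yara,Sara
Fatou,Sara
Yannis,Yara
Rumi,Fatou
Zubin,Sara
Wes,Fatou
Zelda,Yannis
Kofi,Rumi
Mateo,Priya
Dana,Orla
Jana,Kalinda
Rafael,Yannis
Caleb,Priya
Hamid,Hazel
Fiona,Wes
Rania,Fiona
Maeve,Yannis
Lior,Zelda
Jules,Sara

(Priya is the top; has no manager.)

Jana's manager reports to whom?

Jana reports to Kalinda, and Kalinda reports to Hazel. So Jana's skip-level manager is Hazel.

Hazel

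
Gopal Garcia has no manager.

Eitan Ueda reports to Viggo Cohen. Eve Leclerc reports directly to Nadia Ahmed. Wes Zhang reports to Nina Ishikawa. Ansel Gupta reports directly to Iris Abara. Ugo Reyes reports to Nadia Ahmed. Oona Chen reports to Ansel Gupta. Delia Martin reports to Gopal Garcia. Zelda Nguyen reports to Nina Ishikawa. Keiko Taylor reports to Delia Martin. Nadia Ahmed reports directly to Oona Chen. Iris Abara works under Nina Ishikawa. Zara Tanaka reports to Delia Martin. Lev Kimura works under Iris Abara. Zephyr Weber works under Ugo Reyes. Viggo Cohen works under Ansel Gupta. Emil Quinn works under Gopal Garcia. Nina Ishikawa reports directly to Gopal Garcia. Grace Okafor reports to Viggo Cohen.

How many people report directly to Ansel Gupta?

Ansel Gupta directly manages Oona Chen, Viggo Cohen. That is 2 direct reports.

2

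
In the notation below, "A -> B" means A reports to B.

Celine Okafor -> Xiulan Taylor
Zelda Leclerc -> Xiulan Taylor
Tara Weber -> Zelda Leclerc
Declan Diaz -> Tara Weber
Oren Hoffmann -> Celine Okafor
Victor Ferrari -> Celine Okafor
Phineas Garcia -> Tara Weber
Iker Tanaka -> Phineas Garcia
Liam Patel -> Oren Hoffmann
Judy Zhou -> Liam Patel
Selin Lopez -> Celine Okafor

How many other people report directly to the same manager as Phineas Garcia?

1

Phineas Garcia reports to Tara Weber. Tara Weber's other direct reports are Declan Diaz — 1 peer.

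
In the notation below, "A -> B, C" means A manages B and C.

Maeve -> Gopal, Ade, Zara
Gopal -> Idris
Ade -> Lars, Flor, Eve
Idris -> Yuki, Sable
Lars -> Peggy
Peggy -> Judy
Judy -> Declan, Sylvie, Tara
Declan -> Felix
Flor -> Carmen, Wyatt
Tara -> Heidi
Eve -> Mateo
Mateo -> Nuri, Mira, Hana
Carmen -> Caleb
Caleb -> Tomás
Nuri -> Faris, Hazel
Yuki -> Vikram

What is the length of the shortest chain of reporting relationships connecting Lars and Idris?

Lars is 2 levels below Maeve, and Idris is 2 levels below Maeve (their lowest common manager). The shortest path runs up from Lars to Maeve and back down to Idris: 2 + 2 = 4 links.

4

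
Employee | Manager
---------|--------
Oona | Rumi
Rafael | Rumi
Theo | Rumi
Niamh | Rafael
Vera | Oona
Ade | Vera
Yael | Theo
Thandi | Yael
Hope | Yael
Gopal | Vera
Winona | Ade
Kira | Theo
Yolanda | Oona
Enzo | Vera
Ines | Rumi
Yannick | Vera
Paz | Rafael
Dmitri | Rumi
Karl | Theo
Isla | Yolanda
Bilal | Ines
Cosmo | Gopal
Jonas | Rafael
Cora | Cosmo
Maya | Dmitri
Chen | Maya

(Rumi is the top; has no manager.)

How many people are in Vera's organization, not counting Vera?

7

Vera directly manages Ade, Gopal, Enzo, Yannick. Under Ade: Winona (1). Under Gopal: Cosmo, Cora (2). Enzo has no reports. Yannick has no reports. So Vera's organization is 4 direct reports plus everyone under them: 2 + 3 + 1 + 1 = 7.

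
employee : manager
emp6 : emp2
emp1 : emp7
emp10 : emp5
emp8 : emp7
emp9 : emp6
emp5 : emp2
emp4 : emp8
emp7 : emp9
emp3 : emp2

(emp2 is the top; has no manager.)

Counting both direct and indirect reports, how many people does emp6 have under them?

emp6 directly manages emp9. Under emp9: emp7, emp8, emp4, emp1 (4). That's 5 in total.

5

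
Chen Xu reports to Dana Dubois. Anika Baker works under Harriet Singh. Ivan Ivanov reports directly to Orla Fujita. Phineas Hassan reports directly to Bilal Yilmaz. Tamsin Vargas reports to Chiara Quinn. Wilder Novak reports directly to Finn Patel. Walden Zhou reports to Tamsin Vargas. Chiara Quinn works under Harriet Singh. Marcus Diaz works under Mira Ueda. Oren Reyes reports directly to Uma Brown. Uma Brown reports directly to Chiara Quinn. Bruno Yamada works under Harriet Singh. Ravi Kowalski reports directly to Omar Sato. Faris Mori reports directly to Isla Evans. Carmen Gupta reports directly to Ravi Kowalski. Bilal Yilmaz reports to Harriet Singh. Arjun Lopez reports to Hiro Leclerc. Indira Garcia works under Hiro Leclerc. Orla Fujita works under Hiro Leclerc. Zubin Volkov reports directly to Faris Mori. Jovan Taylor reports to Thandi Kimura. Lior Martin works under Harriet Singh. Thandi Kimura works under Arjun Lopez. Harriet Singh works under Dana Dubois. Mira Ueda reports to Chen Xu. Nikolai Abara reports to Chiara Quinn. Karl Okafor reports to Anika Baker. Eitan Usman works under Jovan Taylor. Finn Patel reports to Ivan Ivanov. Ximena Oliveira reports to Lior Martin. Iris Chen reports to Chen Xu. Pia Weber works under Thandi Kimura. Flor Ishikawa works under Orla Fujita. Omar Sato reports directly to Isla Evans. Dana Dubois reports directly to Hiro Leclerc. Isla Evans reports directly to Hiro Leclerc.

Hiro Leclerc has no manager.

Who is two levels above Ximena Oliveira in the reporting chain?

Ximena Oliveira reports to Lior Martin, and Lior Martin reports to Harriet Singh. So Ximena Oliveira's skip-level manager is Harriet Singh.

Harriet Singh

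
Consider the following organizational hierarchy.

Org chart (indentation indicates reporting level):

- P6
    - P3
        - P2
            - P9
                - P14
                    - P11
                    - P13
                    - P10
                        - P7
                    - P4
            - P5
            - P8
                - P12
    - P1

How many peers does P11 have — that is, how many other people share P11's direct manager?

3

P11 reports to P14. P14's other direct reports are P13, P10, P4 — 3 peers.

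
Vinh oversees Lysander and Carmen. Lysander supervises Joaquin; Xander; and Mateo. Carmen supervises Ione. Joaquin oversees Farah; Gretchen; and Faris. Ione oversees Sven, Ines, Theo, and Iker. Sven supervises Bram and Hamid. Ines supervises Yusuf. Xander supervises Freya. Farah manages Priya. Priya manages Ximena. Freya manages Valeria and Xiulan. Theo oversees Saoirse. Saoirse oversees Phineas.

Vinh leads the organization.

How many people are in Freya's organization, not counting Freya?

2

Freya directly manages Valeria, Xiulan. Valeria has no reports. Xiulan has no reports. So Freya's organization is 2 direct reports plus everyone under them: 1 + 1 = 2.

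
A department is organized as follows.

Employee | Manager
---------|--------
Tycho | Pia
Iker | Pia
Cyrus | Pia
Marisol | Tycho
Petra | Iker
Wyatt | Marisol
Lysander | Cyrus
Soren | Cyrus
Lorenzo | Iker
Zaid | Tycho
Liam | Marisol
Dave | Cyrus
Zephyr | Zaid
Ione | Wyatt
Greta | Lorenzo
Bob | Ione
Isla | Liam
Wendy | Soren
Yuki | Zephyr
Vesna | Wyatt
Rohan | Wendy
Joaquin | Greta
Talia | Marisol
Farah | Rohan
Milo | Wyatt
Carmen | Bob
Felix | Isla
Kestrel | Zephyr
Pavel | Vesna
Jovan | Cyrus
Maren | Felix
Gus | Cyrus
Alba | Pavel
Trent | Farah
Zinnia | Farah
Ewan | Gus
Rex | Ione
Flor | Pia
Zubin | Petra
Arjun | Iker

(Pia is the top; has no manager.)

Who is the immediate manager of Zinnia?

Zinnia reports directly to Farah.

Farah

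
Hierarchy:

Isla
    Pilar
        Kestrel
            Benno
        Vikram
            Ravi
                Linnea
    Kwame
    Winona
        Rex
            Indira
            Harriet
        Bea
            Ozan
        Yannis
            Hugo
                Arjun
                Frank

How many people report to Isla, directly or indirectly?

Isla directly manages Pilar, Kwame, Winona. Under Pilar: Vikram, Ravi, Linnea, Kestrel, Benno (5). Kwame has no reports. Under Winona: Yannis, Hugo, Frank, Arjun, Bea, Ozan, Rex, Harriet, Indira (9). So Isla's organization is 3 direct reports plus everyone under them: 6 + 1 + 10 = 17.

17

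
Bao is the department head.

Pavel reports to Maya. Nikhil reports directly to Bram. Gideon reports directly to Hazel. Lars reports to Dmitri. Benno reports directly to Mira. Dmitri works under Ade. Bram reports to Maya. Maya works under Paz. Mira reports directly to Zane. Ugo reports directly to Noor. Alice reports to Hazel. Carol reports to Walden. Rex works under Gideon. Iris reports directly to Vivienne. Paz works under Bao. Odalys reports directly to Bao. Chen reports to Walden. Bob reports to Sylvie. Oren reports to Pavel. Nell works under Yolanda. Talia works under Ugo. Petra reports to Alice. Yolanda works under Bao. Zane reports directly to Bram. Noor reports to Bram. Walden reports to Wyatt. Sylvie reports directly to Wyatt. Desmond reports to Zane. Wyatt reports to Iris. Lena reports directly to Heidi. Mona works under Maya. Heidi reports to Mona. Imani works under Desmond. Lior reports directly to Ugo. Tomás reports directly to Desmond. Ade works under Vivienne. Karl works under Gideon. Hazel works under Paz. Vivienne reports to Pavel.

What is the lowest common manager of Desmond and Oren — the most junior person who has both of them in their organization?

Maya

Desmond's chain of managers is Zane, Bram, Maya, Paz, Bao. Oren's chain of managers is Pavel, Maya, Paz, Bao. The first manager that appears in both chains is Maya.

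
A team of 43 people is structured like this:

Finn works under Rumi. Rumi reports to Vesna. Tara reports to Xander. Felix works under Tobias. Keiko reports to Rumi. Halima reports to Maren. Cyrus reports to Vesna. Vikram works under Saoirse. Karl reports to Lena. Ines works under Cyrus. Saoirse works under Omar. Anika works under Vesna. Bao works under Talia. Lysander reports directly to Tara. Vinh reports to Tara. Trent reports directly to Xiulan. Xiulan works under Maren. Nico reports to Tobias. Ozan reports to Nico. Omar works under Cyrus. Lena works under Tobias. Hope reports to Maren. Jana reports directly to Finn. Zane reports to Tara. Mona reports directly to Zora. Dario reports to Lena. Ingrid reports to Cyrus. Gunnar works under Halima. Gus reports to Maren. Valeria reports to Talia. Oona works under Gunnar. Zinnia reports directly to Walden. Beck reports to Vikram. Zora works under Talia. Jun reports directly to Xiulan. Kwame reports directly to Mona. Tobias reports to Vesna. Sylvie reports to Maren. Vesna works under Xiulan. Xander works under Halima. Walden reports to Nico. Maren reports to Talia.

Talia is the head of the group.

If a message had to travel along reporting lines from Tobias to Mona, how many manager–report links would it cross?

6

Tobias is 4 levels below Talia, and Mona is 2 levels below Talia (their lowest common manager). The shortest path runs up from Tobias to Talia and back down to Mona: 4 + 2 = 6 links.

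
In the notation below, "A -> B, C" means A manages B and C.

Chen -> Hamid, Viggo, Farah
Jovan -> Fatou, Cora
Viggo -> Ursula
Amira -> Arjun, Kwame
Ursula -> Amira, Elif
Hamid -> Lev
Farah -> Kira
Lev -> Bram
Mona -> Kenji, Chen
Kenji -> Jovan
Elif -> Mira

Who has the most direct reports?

Direct-report counts: Mona has 2; Chen has 3; Farah has 1; Viggo has 1; Ursula has 2; Elif has 1; Amira has 2; Hamid has 1; Lev has 1; Kenji has 1; Jovan has 2. The largest is 3, held by Chen.

Chen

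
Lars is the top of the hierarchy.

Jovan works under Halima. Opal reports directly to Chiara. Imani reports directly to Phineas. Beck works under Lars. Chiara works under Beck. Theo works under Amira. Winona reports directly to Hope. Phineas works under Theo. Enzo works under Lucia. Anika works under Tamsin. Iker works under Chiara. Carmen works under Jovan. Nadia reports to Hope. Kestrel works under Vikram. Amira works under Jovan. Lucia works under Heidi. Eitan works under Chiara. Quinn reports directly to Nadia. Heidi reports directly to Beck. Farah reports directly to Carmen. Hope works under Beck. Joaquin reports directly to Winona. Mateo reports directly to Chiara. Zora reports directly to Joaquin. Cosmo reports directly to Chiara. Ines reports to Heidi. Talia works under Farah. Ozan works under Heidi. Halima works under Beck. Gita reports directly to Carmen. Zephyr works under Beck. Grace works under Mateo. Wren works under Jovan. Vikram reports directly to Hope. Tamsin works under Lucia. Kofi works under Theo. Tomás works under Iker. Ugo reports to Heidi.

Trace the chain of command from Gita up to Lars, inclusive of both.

Gita reports to Carmen. Carmen reports to Jovan. Jovan reports to Halima. Halima reports to Beck. Beck reports to Lars. Lars is at the top.

Gita -> Carmen -> Jovan -> Halima -> Beck -> Lars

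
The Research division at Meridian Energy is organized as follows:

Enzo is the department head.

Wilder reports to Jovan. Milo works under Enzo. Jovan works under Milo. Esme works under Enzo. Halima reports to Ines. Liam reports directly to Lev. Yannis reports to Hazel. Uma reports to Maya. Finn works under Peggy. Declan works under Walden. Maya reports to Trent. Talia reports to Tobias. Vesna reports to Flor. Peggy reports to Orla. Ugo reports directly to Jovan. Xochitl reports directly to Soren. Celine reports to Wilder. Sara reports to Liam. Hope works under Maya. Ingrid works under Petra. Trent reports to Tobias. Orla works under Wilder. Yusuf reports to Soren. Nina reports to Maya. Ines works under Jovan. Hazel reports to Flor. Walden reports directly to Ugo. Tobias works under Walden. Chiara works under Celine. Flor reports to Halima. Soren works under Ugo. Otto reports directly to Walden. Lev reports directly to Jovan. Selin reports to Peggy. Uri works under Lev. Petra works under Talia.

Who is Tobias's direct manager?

Tobias reports directly to Walden.

Walden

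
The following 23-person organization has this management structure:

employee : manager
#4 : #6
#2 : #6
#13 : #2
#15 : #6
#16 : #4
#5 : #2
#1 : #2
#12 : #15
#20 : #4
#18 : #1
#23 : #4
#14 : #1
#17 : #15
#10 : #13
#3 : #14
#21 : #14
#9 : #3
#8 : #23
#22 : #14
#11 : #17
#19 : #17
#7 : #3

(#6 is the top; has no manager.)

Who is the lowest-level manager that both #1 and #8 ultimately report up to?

#6

#1's chain of managers is #2, #6. #8's chain of managers is #23, #4, #6. The first manager that appears in both chains is #6.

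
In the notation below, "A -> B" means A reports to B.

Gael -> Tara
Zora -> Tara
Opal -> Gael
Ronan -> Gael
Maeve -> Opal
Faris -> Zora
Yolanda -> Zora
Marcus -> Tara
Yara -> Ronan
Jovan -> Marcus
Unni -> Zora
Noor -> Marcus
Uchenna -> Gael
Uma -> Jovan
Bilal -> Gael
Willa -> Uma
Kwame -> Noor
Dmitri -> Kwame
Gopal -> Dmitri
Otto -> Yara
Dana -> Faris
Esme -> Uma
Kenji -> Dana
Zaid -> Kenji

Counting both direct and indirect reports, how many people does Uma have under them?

2

Uma directly manages Willa, Esme. Willa has no reports. Esme has no reports. So Uma's organization is 2 direct reports plus everyone under them: 1 + 1 = 2.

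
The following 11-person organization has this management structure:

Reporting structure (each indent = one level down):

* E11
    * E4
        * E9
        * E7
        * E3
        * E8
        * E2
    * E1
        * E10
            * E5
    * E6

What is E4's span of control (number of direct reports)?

E4 directly manages E9, E7, E3, E8, E2. That is 5 direct reports.

5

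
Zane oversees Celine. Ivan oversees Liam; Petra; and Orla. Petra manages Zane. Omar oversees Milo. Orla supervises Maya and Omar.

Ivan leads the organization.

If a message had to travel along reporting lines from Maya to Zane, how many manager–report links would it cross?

4

Maya is 2 levels below Ivan, and Zane is 2 levels below Ivan (their lowest common manager). The shortest path runs up from Maya to Ivan and back down to Zane: 2 + 2 = 4 links.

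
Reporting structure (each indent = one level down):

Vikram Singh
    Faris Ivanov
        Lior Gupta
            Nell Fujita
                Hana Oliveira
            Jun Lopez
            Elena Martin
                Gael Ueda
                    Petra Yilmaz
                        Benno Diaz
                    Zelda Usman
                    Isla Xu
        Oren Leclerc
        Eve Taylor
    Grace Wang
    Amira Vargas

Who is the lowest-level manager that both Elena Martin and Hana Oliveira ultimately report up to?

Elena Martin's chain of managers is Lior Gupta, Faris Ivanov, Vikram Singh. Hana Oliveira's chain of managers is Nell Fujita, Lior Gupta, Faris Ivanov, Vikram Singh. The first manager that appears in both chains is Lior Gupta.

Lior Gupta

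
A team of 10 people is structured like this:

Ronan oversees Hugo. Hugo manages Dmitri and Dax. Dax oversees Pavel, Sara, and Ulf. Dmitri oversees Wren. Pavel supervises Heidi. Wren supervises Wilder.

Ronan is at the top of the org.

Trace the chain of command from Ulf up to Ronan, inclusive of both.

Ulf -> Dax -> Hugo -> Ronan

Ulf reports to Dax. Dax reports to Hugo. Hugo reports to Ronan. Ronan is at the top.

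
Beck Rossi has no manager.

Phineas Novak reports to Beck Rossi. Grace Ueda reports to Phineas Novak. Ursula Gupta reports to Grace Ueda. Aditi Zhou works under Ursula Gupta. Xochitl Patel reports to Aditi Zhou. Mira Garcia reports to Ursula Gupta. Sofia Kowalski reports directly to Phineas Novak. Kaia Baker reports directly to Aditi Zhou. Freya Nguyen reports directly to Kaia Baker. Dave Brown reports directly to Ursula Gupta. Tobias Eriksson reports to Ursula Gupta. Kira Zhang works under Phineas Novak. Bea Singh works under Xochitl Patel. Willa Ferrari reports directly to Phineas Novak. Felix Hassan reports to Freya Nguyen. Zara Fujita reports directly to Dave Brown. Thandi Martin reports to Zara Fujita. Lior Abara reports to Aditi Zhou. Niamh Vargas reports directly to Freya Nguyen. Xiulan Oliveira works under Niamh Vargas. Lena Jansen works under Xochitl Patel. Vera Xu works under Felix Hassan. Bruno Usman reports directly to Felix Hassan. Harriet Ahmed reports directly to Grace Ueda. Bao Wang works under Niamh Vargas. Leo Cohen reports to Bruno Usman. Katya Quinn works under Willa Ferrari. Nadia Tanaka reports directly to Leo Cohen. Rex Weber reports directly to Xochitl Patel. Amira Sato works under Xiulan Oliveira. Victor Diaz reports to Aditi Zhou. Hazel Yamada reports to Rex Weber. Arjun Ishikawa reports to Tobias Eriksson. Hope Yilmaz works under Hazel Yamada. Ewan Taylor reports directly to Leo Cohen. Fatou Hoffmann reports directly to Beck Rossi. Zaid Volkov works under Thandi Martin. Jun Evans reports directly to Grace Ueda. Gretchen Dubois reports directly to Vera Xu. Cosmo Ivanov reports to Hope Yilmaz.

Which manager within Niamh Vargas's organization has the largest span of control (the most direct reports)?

Niamh Vargas

Direct-report counts within Niamh Vargas's organization: Niamh Vargas has 2; Xiulan Oliveira has 1. The largest is 2, held by Niamh Vargas.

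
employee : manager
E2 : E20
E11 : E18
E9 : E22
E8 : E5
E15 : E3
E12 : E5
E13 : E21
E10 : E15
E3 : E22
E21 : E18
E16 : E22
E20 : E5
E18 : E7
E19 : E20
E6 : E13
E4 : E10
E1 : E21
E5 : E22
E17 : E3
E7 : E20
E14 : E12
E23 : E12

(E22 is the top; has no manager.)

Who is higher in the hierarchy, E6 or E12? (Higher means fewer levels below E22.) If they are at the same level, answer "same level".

E12

E6 is 7 levels below E22; E12 is 2. E12 is higher.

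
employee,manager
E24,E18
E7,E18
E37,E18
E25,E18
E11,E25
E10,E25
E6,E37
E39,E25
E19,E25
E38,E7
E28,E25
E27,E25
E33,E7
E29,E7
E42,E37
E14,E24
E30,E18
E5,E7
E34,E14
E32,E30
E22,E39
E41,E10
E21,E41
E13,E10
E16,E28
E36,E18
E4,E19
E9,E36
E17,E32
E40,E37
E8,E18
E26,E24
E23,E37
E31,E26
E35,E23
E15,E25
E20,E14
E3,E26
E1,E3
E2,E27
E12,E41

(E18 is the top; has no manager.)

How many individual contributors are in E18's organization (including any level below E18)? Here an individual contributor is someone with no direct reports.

The people in E18's organization with no one reporting to them are E8, E9, E17, E15, E2, E16, E4, E22, E13, E12, E21, E11, E35, E40, E42, E6, E5, E29, E33, E38, E1, E31, E20, E34. That is 24.

24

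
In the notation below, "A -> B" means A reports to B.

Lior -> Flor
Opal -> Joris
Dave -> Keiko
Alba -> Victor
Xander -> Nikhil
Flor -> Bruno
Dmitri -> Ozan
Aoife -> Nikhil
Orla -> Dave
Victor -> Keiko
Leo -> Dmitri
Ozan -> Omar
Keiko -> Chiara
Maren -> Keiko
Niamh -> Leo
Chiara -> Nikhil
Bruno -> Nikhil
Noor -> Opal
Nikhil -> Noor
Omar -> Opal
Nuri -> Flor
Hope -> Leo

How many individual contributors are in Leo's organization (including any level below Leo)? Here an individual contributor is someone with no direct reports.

2

The people in Leo's organization with no one reporting to them are Hope, Niamh. That is 2.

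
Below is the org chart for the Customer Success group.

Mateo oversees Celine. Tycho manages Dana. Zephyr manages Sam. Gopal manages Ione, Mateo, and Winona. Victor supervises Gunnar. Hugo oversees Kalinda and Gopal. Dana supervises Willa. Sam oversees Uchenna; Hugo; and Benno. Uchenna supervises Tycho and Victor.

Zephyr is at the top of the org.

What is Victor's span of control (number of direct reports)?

1

Victor directly manages Gunnar. That is 1 direct report.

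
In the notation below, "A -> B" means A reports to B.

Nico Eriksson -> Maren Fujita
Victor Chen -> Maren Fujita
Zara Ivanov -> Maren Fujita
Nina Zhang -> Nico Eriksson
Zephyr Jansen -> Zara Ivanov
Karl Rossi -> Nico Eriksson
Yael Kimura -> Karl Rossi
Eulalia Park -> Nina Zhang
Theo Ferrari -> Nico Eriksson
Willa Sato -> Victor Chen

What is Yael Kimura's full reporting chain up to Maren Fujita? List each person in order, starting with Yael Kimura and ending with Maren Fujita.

Yael Kimura -> Karl Rossi -> Nico Eriksson -> Maren Fujita

Yael Kimura reports to Karl Rossi. Karl Rossi reports to Nico Eriksson. Nico Eriksson reports to Maren Fujita. Maren Fujita is at the top.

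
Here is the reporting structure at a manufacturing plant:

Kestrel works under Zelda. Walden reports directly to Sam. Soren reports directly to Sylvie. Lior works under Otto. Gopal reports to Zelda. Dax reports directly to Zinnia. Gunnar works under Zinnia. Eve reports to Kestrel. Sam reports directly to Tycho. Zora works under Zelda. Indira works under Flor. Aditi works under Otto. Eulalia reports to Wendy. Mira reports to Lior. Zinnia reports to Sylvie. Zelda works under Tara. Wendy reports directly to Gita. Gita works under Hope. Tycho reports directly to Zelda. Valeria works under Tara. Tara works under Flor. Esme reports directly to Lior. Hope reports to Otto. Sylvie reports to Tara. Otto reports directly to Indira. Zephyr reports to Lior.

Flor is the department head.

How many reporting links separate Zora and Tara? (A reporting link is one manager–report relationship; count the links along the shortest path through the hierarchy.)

Zora is in Tara's organization: the chain from Zora up to Tara is Zora → Zelda → Tara, which is 2 links.

2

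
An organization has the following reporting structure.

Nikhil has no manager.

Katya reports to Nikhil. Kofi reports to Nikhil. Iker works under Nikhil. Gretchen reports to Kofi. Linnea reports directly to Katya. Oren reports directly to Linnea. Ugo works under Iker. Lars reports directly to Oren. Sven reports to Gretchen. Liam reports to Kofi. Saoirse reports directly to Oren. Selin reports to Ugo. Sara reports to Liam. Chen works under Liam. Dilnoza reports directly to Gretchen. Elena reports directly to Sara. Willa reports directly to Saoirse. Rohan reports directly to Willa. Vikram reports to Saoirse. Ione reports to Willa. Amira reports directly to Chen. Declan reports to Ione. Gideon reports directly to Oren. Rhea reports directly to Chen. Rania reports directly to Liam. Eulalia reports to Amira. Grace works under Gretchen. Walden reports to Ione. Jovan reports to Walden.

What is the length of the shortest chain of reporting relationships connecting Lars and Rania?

Lars is 4 levels below Nikhil, and Rania is 3 levels below Nikhil (their lowest common manager). The shortest path runs up from Lars to Nikhil and back down to Rania: 4 + 3 = 7 links.

7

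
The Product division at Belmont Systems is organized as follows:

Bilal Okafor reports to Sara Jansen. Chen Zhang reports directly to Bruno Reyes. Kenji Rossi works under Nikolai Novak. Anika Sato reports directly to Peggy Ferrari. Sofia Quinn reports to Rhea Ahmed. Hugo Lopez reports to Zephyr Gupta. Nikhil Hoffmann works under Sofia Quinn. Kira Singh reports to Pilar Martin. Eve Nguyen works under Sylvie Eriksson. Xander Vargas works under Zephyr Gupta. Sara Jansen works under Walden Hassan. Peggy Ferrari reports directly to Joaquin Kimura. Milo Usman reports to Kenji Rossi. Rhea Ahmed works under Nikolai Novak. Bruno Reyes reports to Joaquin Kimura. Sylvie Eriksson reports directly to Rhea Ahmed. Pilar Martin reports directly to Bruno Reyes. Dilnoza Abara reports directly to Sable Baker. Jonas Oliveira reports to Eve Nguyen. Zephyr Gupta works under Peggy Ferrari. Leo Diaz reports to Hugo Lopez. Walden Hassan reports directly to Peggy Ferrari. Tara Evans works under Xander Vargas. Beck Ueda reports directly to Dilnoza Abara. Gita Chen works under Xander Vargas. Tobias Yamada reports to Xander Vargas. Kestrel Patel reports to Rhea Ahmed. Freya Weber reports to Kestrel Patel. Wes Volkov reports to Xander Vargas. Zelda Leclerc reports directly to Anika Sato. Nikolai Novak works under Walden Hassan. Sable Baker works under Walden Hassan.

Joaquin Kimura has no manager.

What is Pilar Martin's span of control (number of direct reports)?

1

Pilar Martin directly manages Kira Singh. That is 1 direct report.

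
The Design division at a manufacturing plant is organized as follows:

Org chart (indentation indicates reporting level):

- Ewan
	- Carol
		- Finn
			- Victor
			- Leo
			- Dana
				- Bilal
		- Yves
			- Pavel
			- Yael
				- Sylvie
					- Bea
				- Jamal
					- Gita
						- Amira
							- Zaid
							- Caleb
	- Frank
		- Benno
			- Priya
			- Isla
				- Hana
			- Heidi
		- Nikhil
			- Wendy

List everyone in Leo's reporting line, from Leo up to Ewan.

Leo -> Finn -> Carol -> Ewan

Leo reports to Finn. Finn reports to Carol. Carol reports to Ewan. Ewan is at the top.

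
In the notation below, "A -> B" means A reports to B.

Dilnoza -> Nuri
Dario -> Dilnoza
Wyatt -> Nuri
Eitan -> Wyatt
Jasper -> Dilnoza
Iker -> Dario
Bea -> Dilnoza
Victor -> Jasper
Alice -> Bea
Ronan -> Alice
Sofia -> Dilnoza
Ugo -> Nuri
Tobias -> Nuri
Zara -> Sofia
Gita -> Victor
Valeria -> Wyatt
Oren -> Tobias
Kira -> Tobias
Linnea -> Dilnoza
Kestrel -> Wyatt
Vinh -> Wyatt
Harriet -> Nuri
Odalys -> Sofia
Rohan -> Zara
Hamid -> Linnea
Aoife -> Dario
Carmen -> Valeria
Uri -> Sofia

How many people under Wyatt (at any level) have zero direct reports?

4

The people in Wyatt's organization with no one reporting to them are Vinh, Kestrel, Carmen, Eitan. That is 4.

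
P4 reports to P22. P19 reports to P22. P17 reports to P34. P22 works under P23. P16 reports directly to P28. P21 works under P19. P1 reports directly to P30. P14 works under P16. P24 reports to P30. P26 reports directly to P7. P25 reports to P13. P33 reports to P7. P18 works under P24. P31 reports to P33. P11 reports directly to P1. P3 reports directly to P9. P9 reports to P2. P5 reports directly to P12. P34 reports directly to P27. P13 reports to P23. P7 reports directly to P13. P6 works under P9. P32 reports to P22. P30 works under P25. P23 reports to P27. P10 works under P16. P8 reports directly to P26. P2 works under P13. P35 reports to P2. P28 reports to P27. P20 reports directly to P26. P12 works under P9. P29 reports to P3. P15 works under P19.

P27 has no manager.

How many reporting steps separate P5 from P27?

6

Chain from P5 up to P27: P5 → P12 → P9 → P2 → P13 → P23 → P27. That is 6 steps up, so P5 is 6 levels below P27.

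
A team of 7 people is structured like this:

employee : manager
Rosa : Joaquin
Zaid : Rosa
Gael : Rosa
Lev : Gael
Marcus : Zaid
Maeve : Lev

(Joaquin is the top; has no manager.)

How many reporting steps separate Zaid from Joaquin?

2

Chain from Zaid up to Joaquin: Zaid → Rosa → Joaquin. That is 2 steps up, so Zaid is 2 levels below Joaquin.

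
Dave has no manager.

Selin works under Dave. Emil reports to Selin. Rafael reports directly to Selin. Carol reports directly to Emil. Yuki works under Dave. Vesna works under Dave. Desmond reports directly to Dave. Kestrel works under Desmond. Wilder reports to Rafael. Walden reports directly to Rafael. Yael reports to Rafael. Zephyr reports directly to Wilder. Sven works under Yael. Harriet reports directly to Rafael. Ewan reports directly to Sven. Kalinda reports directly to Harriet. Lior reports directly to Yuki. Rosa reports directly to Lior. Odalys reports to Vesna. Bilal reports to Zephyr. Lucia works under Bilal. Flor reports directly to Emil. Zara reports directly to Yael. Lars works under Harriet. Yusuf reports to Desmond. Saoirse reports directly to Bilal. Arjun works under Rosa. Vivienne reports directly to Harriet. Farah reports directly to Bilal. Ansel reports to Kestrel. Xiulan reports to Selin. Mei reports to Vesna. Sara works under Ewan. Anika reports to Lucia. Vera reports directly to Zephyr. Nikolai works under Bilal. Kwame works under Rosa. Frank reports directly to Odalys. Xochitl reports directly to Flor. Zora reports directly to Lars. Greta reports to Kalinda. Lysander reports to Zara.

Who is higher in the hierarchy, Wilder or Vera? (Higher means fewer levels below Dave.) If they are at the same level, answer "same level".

Wilder is 3 levels below Dave; Vera is 5. Wilder is higher.

Wilder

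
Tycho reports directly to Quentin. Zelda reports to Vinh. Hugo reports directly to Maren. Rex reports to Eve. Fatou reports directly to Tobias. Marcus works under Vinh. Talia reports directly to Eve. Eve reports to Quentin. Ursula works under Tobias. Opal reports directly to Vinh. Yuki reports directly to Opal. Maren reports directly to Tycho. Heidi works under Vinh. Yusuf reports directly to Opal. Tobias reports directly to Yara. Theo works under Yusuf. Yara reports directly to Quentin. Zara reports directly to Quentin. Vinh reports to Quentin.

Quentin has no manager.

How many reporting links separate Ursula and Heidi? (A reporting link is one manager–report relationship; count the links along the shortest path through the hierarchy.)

5

Ursula is 3 levels below Quentin, and Heidi is 2 levels below Quentin (their lowest common manager). The shortest path runs up from Ursula to Quentin and back down to Heidi: 3 + 2 = 5 links.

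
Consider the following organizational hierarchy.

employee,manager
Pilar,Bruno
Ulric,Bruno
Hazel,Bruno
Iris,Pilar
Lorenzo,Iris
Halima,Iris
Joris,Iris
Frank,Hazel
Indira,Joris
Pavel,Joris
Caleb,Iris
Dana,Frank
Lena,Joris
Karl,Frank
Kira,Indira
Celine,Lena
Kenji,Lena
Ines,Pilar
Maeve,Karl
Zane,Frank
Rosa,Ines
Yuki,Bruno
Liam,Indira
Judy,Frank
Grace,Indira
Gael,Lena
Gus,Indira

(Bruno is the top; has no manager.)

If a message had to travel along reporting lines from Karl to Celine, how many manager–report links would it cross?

8

Karl is 3 levels below Bruno, and Celine is 5 levels below Bruno (their lowest common manager). The shortest path runs up from Karl to Bruno and back down to Celine: 3 + 5 = 8 links.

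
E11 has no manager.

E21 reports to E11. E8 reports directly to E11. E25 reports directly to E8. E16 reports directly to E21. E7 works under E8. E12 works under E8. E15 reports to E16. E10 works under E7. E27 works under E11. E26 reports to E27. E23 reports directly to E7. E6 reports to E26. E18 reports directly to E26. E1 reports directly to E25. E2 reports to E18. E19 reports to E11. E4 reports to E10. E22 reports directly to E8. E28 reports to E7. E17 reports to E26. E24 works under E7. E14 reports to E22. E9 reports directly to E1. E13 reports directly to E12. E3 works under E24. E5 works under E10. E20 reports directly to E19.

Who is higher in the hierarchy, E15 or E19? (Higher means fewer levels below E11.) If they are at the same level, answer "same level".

E15 is 3 levels below E11; E19 is 1. E19 is higher.

E19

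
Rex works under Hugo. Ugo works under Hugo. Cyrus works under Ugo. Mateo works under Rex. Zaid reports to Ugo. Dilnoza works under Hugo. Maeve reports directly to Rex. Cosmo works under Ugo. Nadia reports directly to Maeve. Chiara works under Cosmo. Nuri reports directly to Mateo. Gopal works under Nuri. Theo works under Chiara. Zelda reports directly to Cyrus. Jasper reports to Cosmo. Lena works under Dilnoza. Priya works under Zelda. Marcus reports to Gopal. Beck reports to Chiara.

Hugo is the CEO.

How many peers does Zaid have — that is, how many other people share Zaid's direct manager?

Zaid reports to Ugo. Ugo's other direct reports are Cyrus, Cosmo — 2 peers.

2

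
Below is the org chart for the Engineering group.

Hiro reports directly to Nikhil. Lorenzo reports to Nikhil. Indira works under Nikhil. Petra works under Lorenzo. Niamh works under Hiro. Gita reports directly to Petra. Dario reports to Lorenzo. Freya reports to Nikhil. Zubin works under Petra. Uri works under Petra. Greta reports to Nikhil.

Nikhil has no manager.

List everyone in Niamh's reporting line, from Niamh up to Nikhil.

Niamh reports to Hiro. Hiro reports to Nikhil. Nikhil is at the top.

Niamh -> Hiro -> Nikhil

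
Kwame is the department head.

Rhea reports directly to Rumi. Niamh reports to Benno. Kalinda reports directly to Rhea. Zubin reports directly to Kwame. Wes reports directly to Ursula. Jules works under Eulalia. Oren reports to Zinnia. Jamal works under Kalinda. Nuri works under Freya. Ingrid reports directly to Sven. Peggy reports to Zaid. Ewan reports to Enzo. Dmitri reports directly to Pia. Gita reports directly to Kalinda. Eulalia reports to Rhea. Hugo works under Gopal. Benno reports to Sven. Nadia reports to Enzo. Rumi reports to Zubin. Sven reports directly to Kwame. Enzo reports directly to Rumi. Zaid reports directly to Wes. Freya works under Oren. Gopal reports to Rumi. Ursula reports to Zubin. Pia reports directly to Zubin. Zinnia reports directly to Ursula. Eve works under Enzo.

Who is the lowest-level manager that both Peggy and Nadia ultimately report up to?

Peggy's chain of managers is Zaid, Wes, Ursula, Zubin, Kwame. Nadia's chain of managers is Enzo, Rumi, Zubin, Kwame. The first manager that appears in both chains is Zubin.

Zubin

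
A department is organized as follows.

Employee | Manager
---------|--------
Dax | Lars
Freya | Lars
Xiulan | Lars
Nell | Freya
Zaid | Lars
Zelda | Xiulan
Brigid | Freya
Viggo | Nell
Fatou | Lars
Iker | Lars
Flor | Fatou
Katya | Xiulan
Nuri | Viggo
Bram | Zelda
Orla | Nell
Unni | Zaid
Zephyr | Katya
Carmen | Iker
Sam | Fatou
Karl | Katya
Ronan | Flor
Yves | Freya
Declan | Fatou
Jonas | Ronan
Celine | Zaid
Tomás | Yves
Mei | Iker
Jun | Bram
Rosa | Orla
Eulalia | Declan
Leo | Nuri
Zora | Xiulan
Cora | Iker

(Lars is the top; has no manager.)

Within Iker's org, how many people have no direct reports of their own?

The people in Iker's organization with no one reporting to them are Cora, Mei, Carmen. That is 3.

3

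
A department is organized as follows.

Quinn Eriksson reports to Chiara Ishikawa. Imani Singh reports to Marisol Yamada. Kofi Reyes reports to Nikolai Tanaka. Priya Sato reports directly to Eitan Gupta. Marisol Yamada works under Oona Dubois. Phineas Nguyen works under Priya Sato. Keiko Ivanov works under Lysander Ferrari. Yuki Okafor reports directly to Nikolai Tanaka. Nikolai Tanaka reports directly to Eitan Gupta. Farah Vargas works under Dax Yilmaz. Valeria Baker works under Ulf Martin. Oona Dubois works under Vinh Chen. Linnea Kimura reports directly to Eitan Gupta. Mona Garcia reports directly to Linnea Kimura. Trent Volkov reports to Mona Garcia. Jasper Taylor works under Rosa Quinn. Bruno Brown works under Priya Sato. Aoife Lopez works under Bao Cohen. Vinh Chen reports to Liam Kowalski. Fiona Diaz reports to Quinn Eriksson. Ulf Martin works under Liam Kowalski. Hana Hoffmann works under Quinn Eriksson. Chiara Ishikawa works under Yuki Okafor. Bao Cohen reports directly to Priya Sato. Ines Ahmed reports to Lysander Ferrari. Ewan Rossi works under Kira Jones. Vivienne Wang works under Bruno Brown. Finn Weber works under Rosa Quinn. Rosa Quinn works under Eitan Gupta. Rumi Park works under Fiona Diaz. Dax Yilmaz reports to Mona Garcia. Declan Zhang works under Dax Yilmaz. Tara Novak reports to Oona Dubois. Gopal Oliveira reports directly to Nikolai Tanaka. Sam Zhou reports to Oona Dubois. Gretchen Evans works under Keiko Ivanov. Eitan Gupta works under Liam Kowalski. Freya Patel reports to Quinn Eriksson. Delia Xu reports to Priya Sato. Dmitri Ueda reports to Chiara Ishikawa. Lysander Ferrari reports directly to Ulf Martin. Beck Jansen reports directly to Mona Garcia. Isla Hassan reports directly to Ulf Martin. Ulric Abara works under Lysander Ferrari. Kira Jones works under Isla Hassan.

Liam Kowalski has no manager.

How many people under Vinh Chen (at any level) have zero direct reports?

3

The people in Vinh Chen's organization with no one reporting to them are Sam Zhou, Tara Novak, Imani Singh. That is 3.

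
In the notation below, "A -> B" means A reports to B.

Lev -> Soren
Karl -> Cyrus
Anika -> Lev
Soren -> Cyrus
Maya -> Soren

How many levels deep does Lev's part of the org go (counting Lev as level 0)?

The longest chain under Lev runs Lev → Anika, which is 1 level below Lev.

1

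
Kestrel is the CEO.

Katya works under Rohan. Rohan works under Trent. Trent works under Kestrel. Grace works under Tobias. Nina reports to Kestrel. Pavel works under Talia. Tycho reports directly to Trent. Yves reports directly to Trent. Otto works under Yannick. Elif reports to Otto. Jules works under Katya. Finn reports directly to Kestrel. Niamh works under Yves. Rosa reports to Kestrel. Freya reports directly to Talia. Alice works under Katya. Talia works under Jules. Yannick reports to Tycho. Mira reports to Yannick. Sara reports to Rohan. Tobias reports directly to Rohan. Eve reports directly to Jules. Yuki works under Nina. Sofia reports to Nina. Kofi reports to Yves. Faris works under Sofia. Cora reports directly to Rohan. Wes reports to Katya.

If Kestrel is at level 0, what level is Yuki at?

Chain from Yuki up to Kestrel: Yuki → Nina → Kestrel. That is 2 steps up, so Yuki is 2 levels below Kestrel.

2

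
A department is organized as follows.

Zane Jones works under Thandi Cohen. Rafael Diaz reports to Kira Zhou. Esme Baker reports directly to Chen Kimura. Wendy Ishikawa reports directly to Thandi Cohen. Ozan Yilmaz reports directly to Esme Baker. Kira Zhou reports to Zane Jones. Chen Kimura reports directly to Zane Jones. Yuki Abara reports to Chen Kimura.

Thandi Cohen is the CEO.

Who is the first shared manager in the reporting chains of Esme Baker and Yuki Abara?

Chen Kimura

Esme Baker's chain of managers is Chen Kimura, Zane Jones, Thandi Cohen. Yuki Abara's chain of managers is Chen Kimura, Zane Jones, Thandi Cohen. The first manager that appears in both chains is Chen Kimura.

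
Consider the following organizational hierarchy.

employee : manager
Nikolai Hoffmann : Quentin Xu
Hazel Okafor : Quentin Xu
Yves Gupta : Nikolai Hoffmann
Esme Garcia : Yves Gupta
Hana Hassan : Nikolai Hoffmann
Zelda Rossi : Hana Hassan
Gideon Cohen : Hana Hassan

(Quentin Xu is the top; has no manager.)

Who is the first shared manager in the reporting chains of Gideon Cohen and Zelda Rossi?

Hana Hassan

Gideon Cohen's chain of managers is Hana Hassan, Nikolai Hoffmann, Quentin Xu. Zelda Rossi's chain of managers is Hana Hassan, Nikolai Hoffmann, Quentin Xu. The first manager that appears in both chains is Hana Hassan.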